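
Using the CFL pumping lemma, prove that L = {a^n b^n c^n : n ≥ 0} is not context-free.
Assume for contradiction that L is context-free, and let p ≥ 1 be the pumping length given by the pumping lemma for CFLs.
Choose s = a^p b^p c^p. Then s ∈ L and |s| = 3p ≥ p.
By the CFL pumping lemma, s = uvxyz for some u, v, x, y, z with |vxy| ≤ p, |vy| ≥ 1, and uv^i xy^i z ∈ L for every i ≥ 0.

Because |vxy| ≤ p, the window vxy cannot contain both an a and a c: any substring of s containing both must include the entire block b^p plus at least one a and one c, so it has length ≥ p + 2 > p.
Hence at least one of the letters a, c does not occur in vy at all.

Take i = 0: the string uxz is obtained from s by deleting |vy| ≥ 1 symbols, so |uxz| = 3p − |vy| < 3p.
But the letter (a or c) that does not occur in vy still occurs exactly p times in uxz. Every string of L with exactly p copies of some letter is a^p b^p c^p, of length 3p. Since |uxz| < 3p, uxz ∉ L.

This contradicts the CFL pumping lemma, which requires uv^i xy^i z ∈ L for all i ≥ 0.
Hence L = {a^n b^n c^n : n ≥ 0} is not context-free. ∎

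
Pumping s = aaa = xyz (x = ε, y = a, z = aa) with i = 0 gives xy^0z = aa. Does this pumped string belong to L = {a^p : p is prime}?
Yes

xy⁰z = ε · ε · aa = aa.
aa has length 2, which is prime, so it is in L.
(A single pumped string landing in L is not a contradiction by itself; a non-regularity proof needs some i for which xy^i z ∉ L, for every admissible decomposition.)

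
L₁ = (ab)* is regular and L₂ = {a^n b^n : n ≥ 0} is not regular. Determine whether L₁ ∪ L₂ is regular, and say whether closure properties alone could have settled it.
No — L₁ ∪ L₂ is not regular.

Let U = (ab)* ∪ {a^n b^n}. If U were regular, then U ∩ aa*bb* would be regular (closure under intersection with a regular language). But (ab)* ∩ aa*bb* = {ab} and {a^n b^n} ∩ aa*bb* = {a^n b^n : n ≥ 1}, so U ∩ aa*bb* = {a^n b^n : n ≥ 1}, which is not regular. Hence U is not regular.

Note that the bare facts "L₁ regular, L₂ non-regular" do not settle the question by themselves: the closure of regular languages under ∪, ∩, complement and difference applies only when BOTH operands are regular. With a non-regular operand the result can come out regular or non-regular depending on the specific languages, so one has to work out L₁ ∪ L₂ for this particular pair, as above.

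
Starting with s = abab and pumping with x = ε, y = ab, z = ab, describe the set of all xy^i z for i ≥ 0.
{xy^i z : i ≥ 0} = {(ab)^(i+1) : i ≥ 0} = {ab, abab, ababab, ...}

With x = ε, y = ab, z = ab: Pumping 'ab' gives strings of alternating a's and b's.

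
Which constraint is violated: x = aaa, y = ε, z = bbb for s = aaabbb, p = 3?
Violated: |y| > 0

The decomposition x = aaa, y = ε, z = bbb for s = aaabbb with p = 3
violates the constraint: |y| > 0

|y| = 0, but the pumping lemma requires |y| > 0 (y must be non-empty).

Pumping lemma constraints:
1. xyz = s (decomposition is valid)
2. |xy| ≤ p
3. |y| > 0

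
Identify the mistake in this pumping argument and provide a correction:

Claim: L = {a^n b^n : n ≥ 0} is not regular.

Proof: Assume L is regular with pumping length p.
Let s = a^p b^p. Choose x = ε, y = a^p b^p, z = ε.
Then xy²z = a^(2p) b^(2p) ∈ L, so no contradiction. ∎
Error: The decomposition violates |xy| ≤ p. With y = a^p b^p, |xy| = |y| = 2p > p. (The proof also miscomputes xy²z, which would be a^p b^p a^p b^p rather than a^(2p) b^(2p), and it wrongly treats one harmless decomposition as settling the matter — the prover does not get to choose the decomposition.)

Correction: The pumping lemma requires |xy| ≤ p, and the argument must handle every decomposition satisfying |xy| ≤ p, |y| ≥ 1. Since s starts with p a's, any such y consists only of a's, say y = a^k with k ≥ 1. Then xy²z = a^(p+k) b^p has unequal numbers of a's and b's, so xy²z ∉ L — the required contradiction.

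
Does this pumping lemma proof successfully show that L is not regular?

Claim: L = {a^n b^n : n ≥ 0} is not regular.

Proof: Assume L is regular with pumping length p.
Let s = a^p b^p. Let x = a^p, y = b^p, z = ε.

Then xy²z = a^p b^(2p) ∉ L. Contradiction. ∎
The proof is INCORRECT.

Error: The decomposition violates |xy| ≤ p.
With x = a^p and y = b^p, we have |xy| = 2p > p.
The pumping lemma requires |xy| ≤ p, so y must be within the first p characters.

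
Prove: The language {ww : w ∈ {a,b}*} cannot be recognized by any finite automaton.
Assume for contradiction that L is regular, and let p ≥ 1 be the pumping length given by the pumping lemma.
Choose s = a^p b a^p b. Then s ∈ L (take w = a^p b) and |s| = 2p + 2 ≥ p.
By the pumping lemma, s = xyz for some x, y, z with |xy| ≤ p, |y| ≥ 1, and xy^i z ∈ L for every i ≥ 0.
Since |xy| ≤ p and the first p symbols of s are all a's, y = a^k for some k with 1 ≤ k ≤ p.

Take i = 2: t = xy²z = a^(p + k) b a^p b.
Suppose t = uu for some string u. The string t contains exactly two b's and ends in b, so u contains exactly one b and ends in b; hence u = a^j b for some j, and uu = a^j b a^j b. Comparing with t = a^(p + k) b a^p b forces j = p + k (first block) and j = p (second block), which is impossible since k ≥ 1. So t ∉ L.

This contradicts the pumping lemma, which requires xy^i z ∈ L for all i ≥ 0.
Hence L = {ww : w ∈ {a,b}*} is not regular. ∎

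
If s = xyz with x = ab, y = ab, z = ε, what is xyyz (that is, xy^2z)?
ababab

Given x = 'ab', y = 'ab', z = '' and i = 2:

xy^2z = x + y·y·...·y (2 times) + z
       = 'ab' + 'ab'^2 + ''
       = 'ab' + 'abab' + ''
       = 'ababab'

The pumped string is 'ababab' with length 6.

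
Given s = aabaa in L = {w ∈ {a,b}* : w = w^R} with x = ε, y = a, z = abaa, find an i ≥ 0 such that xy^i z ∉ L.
i = 0

xy⁰z = ε · ε · abaa = abaa; abaa reversed is aaba ≠ abaa, so it is not a palindrome and is not in L.
(Other choices also work, e.g. i = 2, 3; only i = 1 is guaranteed to stay in L since xy¹z = s.)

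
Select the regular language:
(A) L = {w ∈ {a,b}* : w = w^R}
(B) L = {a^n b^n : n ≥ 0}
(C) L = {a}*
(C) {a}*

(C) L = {a}* is regular.

This can be recognized by a finite automaton (DFA/NFA).
Regular expressions like {a}* define regular languages.

The other choices are not regular:
- {w ∈ {a,b}* : w = w^R}: After pumping, the string is no longer symmetric
- {a^n b^n : n ≥ 0}: After pumping, the number of a's and b's become unequal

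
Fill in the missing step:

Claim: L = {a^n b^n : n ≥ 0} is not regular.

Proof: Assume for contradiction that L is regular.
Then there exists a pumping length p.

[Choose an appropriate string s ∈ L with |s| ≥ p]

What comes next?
s = a^p b^p

This string is in L (has equal a's and b's) and has length 2p ≥ p.
Any decomposition xyz with |xy| ≤ p means y consists only of a's,
so pumping will unbalance the counts.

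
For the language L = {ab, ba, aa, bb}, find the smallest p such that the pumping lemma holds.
p = 3

For a finite language L, the pumping lemma holds vacuously if p > max|s| for s ∈ L.

The longest string in L = {ab, ba, aa, bb} has length 2.
If p = 3, then no string s ∈ L has |s| ≥ p, so the condition is vacuously true.

The minimum pumping length is p = 3.

Why no smaller p works: for any p ≤ 2, the longest string s ∈ L has |s| = 2 ≥ p, so it would
have to be pumpable; but pumping up (i = 2, 3, ...) produces ever longer strings, which cannot all lie in the
finite language L. So the pumping property fails for every p ≤ 2.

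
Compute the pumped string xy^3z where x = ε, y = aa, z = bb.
aaaaaabb

Given x = '', y = 'aa', z = 'bb' and i = 3:

xy^3z = x + y·y·...·y (3 times) + z
       = '' + 'aa'^3 + 'bb'
       = '' + 'aaaaaa' + 'bb'
       = 'aaaaaabb'

The pumped string is 'aaaaaabb' with length 8.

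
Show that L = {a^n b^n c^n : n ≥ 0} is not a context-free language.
Assume for contradiction that L is context-free, and let p ≥ 1 be the pumping length given by the pumping lemma for CFLs.
Choose s = a^p b^p c^p. Then s ∈ L and |s| = 3p ≥ p.
By the CFL pumping lemma, s = uvxyz for some u, v, x, y, z with |vxy| ≤ p, |vy| ≥ 1, and uv^i xy^i z ∈ L for every i ≥ 0.

Because |vxy| ≤ p, the window vxy cannot contain both an a and a c: any substring of s containing both must include the entire block b^p plus at least one a and one c, so it has length ≥ p + 2 > p.
Hence at least one of the letters a, c does not occur in vy at all.

Take i = 0: the string uxz is obtained from s by deleting |vy| ≥ 1 symbols, so |uxz| = 3p − |vy| < 3p.
But the letter (a or c) that does not occur in vy still occurs exactly p times in uxz. Every string of L with exactly p copies of some letter is a^p b^p c^p, of length 3p. Since |uxz| < 3p, uxz ∉ L.

This contradicts the CFL pumping lemma, which requires uv^i xy^i z ∈ L for all i ≥ 0.
Hence L = {a^n b^n c^n : n ≥ 0} is not context-free. ∎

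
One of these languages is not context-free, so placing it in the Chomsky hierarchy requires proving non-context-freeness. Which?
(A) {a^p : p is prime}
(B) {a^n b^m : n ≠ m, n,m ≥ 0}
(A) {a^p : p is prime}

(A) {a^p : p is prime} requires the CFL pumping lemma.

- {a^n b^m : n ≠ m, n,m ≥ 0} is context-free (but not regular)
  • Can be shown non-regular with the regular pumping lemma
  • After pumping a's, we can make n = m

- {a^p : p is prime} is NOT context-free
  • Requires the CFL pumping lemma to prove
  • The CFL pumping lemma also fails because prime gaps are unbounded

The CFL pumping lemma is "stronger" in that it can prove non-membership
in the larger class of context-free languages.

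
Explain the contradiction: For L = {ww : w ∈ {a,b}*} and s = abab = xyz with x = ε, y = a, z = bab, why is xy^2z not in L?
xy²z = aabab ∉ L

Pumping with i = 2 replaces y = a by y² = aa:
- Original: s = xyz = abab; abab splits into halves ab · ab, which are equal, so it is in L (w = ab)
- Pumped: xy²z = ε · aa · bab = aabab
- aabab has odd length 5, so it cannot be written as ww and is not in L

The pumping lemma would require xy²z ∈ L, so this decomposition yields a contradiction.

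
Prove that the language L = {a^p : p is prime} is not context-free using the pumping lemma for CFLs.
Assume for contradiction that L is context-free, and let p ≥ 1 be the pumping length given by the pumping lemma for CFLs.
Choose a prime q with q ≥ p and let s = a^q. Then s ∈ L and |s| = q ≥ p.
By the CFL pumping lemma, s = uvxyz for some u, v, x, y, z with |vxy| ≤ p, |vy| ≥ 1, and uv^i xy^i z ∈ L for every i ≥ 0.
All symbols are a's, so only lengths matter: let k = |vy|, with 1 ≤ k ≤ p. Then |uv^i xy^i z| = q + (i − 1)k.

Take i = q + 1: the length is q + qk = q(k + 1).
Both factors satisfy q ≥ 2 and k + 1 ≥ 2, so q(k + 1) is composite and uv^(q+1) xy^(q+1) z ∉ L.

This contradicts the CFL pumping lemma, which requires uv^i xy^i z ∈ L for all i ≥ 0.
Hence L = {a^p : p is prime} is not context-free. ∎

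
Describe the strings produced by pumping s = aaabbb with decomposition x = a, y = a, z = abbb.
{xy^i z : i ≥ 0} = {a^(2+i) b^3 : i ≥ 0} = {aabbb, aaabbb, aaaabbb, ...}

With x = a, y = a, z = abbb: Starting with aaabbb and pumping the second 'a', we get strings with 2+i a's followed by 3 b's for i = 0, 1, 2, ...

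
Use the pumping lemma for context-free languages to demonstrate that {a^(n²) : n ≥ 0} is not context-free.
Assume for contradiction that L is context-free, and let p ≥ 1 be the pumping length given by the pumping lemma for CFLs.
Choose s = a^(p²). Then s ∈ L and |s| = p² ≥ p.
By the CFL pumping lemma, s = uvxyz for some u, v, x, y, z with |vxy| ≤ p, |vy| ≥ 1, and uv^i xy^i z ∈ L for every i ≥ 0.
All symbols are a's, so only lengths matter: let k = |vy|, with 1 ≤ k ≤ |vxy| ≤ p.

Take i = 2: |uv²xy²z| = p² + k, and p² < p² + k ≤ p² + p < (p + 1)².
So the length lies strictly between consecutive squares and is not a perfect square; uv²xy²z ∉ L.

This contradicts the CFL pumping lemma, which requires uv^i xy^i z ∈ L for all i ≥ 0.
Hence L = {a^(n²) : n ≥ 0} is not context-free. ∎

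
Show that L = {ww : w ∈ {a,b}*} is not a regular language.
Assume for contradiction that L is regular, and let p ≥ 1 be the pumping length given by the pumping lemma.
Choose s = a^p b a^p b. Then s ∈ L (take w = a^p b) and |s| = 2p + 2 ≥ p.
By the pumping lemma, s = xyz for some x, y, z with |xy| ≤ p, |y| ≥ 1, and xy^i z ∈ L for every i ≥ 0.
Since |xy| ≤ p and the first p symbols of s are all a's, y = a^k for some k with 1 ≤ k ≤ p.

Take i = 2: t = xy²z = a^(p + k) b a^p b.
Suppose t = uu for some string u. The string t contains exactly two b's and ends in b, so u contains exactly one b and ends in b; hence u = a^j b for some j, and uu = a^j b a^j b. Comparing with t = a^(p + k) b a^p b forces j = p + k (first block) and j = p (second block), which is impossible since k ≥ 1. So t ∉ L.

This contradicts the pumping lemma, which requires xy^i z ∈ L for all i ≥ 0.
Hence L = {ww : w ∈ {a,b}*} is not regular. ∎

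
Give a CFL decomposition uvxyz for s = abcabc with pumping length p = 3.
u='ab', v='c', x='a', y='b', z='c'

For s = abcabc with pumping length p = 3:

One valid decomposition:
- u = 'ab'
- v = 'c'
- x = 'a'
- y = 'b'
- z = 'c'

Verification:
- uvxyz = 'ab' + 'c' + 'a' + 'b' + 'c' = abcabc ✓
- |vxy| = |'cab'| = 3 ≤ 3 ✓
- |vy| = |'cb'| = 2 > 0 ✓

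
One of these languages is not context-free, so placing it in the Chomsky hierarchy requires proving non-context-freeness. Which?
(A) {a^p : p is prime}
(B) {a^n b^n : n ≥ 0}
(A) {a^p : p is prime}

(A) {a^p : p is prime} requires the CFL pumping lemma.

- {a^n b^n : n ≥ 0} is context-free (but not regular)
  • Can be shown non-regular with the regular pumping lemma
  • After pumping, the number of a's and b's become unequal

- {a^p : p is prime} is NOT context-free
  • Requires the CFL pumping lemma to prove
  • The CFL pumping lemma also fails because prime gaps are unbounded

The CFL pumping lemma is "stronger" in that it can prove non-membership
in the larger class of context-free languages.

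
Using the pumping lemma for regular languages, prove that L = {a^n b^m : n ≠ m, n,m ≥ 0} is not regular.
Assume for contradiction that L is regular, and let p ≥ 1 be the pumping length given by the pumping lemma.
Choose s = a^p b^(p + p!). Then s ∈ L because p ≠ p + p! (as p! ≥ 1), and |s| ≥ p.
By the pumping lemma, s = xyz for some x, y, z with |xy| ≤ p, |y| ≥ 1, and xy^i z ∈ L for every i ≥ 0.
Since |xy| ≤ p and the first p symbols of s are all a's, y = a^k for some k with 1 ≤ k ≤ p.
For every i ≥ 0, xy^i z = a^(p + (i − 1)k) b^(p + p!).

Because 1 ≤ k ≤ p, k divides p!. Let t = p!/k (a positive integer) and take i = t + 1.
Then the number of a's is p + tk = p + p!, which equals the number of b's.
So xy^(t+1) z = a^(p + p!) b^(p + p!) has equally many a's and b's and is NOT in L.

This contradicts the pumping lemma, which requires xy^i z ∈ L for all i ≥ 0.
Hence L = {a^n b^m : n ≠ m, n,m ≥ 0} is not regular. ∎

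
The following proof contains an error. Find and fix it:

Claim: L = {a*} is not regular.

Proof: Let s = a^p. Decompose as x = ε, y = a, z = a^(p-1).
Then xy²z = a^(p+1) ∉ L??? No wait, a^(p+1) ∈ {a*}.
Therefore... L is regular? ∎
Error: The proof attempts to show a*  is not regular, but a* IS regular!

Correction: a* is a regular language (recognized by a simple DFA with one accepting state and self-loop on 'a'). The pumping lemma can only prove non-regularity, not regularity. For regular languages, pumping always works.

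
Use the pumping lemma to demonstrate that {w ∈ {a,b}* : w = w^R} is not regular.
Assume for contradiction that L is regular, and let p ≥ 1 be the pumping length given by the pumping lemma.
Choose s = a^p b a^p. Then s ∈ L (it reads the same in both directions) and |s| = 2p + 1 ≥ p.
By the pumping lemma, s = xyz for some x, y, z with |xy| ≤ p, |y| ≥ 1, and xy^i z ∈ L for every i ≥ 0.
Since |xy| ≤ p and the first p symbols of s are all a's, y = a^k for some k with 1 ≤ k ≤ p.

Take i = 2: xy²z = a^(p + k) b a^p.
Its reversal is a^p b a^(p + k). These differ because the block of a's before the unique b has length p + k in one and p in the other, and p + k ≠ p since k ≥ 1. So xy²z is not a palindrome, i.e. xy²z ∉ L.

This contradicts the pumping lemma, which requires xy^i z ∈ L for all i ≥ 0.
Hence L = {w ∈ {a,b}* : w = w^R} is not regular. ∎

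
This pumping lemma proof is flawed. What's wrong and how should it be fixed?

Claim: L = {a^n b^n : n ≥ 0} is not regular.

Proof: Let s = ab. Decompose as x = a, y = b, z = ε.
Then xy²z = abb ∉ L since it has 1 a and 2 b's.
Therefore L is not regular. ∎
Error: The string s = ab might be shorter than the pumping length p.

Correction: Choose s = a^p b^p to ensure |s| ≥ p. Also, the decomposition is wrong: with |xy| ≤ p, y cannot include b's when s starts with p a's.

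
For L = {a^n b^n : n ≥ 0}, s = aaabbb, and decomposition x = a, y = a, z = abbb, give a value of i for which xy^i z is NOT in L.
i = 3

xy³z = a · aaa · abbb = aaaaabbb; aaaaabbb has 5 a's and 3 b's; 5 ≠ 3, so it is not in L.
(Other choices also work, e.g. i = 0, 2; only i = 1 is guaranteed to stay in L since xy¹z = s.)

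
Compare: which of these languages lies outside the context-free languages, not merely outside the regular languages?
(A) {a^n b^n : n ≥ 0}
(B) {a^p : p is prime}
(B) {a^p : p is prime}

(B) {a^p : p is prime} requires the CFL pumping lemma.

- {a^n b^n : n ≥ 0} is context-free (but not regular)
  • Can be shown non-regular with the regular pumping lemma
  • After pumping, the number of a's and b's become unequal

- {a^p : p is prime} is NOT context-free
  • Requires the CFL pumping lemma to prove
  • The CFL pumping lemma also fails because prime gaps are unbounded

The CFL pumping lemma is "stronger" in that it can prove non-membership
in the larger class of context-free languages.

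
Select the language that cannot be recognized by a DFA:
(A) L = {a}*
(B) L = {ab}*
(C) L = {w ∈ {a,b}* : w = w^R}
(C) {w ∈ {a,b}* : w = w^R}

(C) L = {w ∈ {a,b}* : w = w^R} is NOT regular.

The pumping lemma can be used to prove this:
After pumping, the string is no longer symmetric

The other languages are regular because they can be recognized by finite automata.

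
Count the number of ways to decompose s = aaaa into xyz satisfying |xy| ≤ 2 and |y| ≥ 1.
3

For s = 'aaaa' with pumping length p = 2:

Constraints: |xy| ≤ 2, |y| > 0

Valid decompositions (|xy| ≤ p, |y| ≥ 1):
  • x='', y='a', z='aaa'
  • x='a', y='a', z='aa'
  • x='', y='aa', z='aa'

Total count: 3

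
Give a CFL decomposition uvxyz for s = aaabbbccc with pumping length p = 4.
u='aa', v='a', x='bb', y='b', z='ccc'

For s = aaabbbccc with pumping length p = 4:

One valid decomposition:
- u = 'aa'
- v = 'a'
- x = 'bb'
- y = 'b'
- z = 'ccc'

Verification:
- uvxyz = 'aa' + 'a' + 'bb' + 'b' + 'ccc' = aaabbbccc ✓
- |vxy| = |'abbb'| = 4 ≤ 4 ✓
- |vy| = |'ab'| = 2 > 0 ✓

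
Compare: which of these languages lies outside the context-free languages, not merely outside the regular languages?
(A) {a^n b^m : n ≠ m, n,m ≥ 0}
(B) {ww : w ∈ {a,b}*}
(B) {ww : w ∈ {a,b}*}

(B) {ww : w ∈ {a,b}*} requires the CFL pumping lemma.

- {a^n b^m : n ≠ m, n,m ≥ 0} is context-free (but not regular)
  • Can be shown non-regular with the regular pumping lemma
  • After pumping a's, we can make n = m

- {ww : w ∈ {a,b}*} is NOT context-free
  • Requires the CFL pumping lemma to prove
  • Even a PDA cannot compare two arbitrary halves symbol by symbol; CFL pumping on a^p b^p a^p b^p fails

The CFL pumping lemma is "stronger" in that it can prove non-membership
in the larger class of context-free languages.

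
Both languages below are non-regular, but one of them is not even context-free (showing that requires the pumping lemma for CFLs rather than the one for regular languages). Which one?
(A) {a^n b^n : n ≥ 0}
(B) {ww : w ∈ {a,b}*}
(B) {ww : w ∈ {a,b}*}

(B) {ww : w ∈ {a,b}*} requires the CFL pumping lemma.

- {a^n b^n : n ≥ 0} is context-free (but not regular)
  • Can be shown non-regular with the regular pumping lemma
  • After pumping, the number of a's and b's become unequal

- {ww : w ∈ {a,b}*} is NOT context-free
  • Requires the CFL pumping lemma to prove
  • Cannot verify equality of two arbitrary substrings

The CFL pumping lemma is "stronger" in that it can prove non-membership
in the larger class of context-free languages.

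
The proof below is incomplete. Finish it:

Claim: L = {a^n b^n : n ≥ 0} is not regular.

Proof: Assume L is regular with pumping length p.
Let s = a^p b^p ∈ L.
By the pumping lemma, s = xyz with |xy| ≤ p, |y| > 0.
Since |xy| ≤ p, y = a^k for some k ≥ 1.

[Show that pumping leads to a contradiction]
Consider xy²z = a^(p+k) b^p.

Since k ≥ 1, we have p + k > p.
So xy²z has more a's than b's: (p+k) a's vs p b's.
This means xy²z ∉ L because a^n b^n requires equal counts.

This contradicts the pumping lemma which states xy²z ∈ L.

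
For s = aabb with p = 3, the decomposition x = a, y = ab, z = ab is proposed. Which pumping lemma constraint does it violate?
Violated: xyz = s

The decomposition x = a, y = ab, z = ab for s = aabb with p = 3
violates the constraint: xyz = s

xyz = 'a' + 'ab' + 'ab' = 'aabab' ≠ 'aabb' = s. The decomposition doesn't reconstruct s.

Pumping lemma constraints:
1. xyz = s (decomposition is valid)
2. |xy| ≤ p
3. |y| > 0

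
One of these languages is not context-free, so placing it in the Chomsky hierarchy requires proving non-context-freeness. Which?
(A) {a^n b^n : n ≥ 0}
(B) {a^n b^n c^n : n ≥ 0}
(B) {a^n b^n c^n : n ≥ 0}

(B) {a^n b^n c^n : n ≥ 0} requires the CFL pumping lemma.

- {a^n b^n : n ≥ 0} is context-free (but not regular)
  • Can be shown non-regular with the regular pumping lemma
  • After pumping, the number of a's and b's become unequal

- {a^n b^n c^n : n ≥ 0} is NOT context-free
  • Requires the CFL pumping lemma to prove
  • Cannot maintain three equal counts simultaneously

The CFL pumping lemma is "stronger" in that it can prove non-membership
in the larger class of context-free languages.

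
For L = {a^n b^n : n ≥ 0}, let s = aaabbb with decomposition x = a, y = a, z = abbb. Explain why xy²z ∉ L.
xy²z = aaaabbb ∉ L

Pumping with i = 2 replaces y = a by y² = aa:
- Original: s = xyz = aaabbb; aaabbb = a^3 b^3 has equal counts (3 = 3), so it is in L
- Pumped: xy²z = a · aa · abbb = aaaabbb
- aaaabbb has 4 a's and 3 b's; 4 ≠ 3, so it is not in L

The pumping lemma would require xy²z ∈ L, so this decomposition yields a contradiction.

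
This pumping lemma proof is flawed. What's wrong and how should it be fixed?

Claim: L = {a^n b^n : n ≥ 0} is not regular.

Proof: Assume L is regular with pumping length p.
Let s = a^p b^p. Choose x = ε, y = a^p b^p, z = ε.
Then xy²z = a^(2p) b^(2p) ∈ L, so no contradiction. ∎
Error: The decomposition violates |xy| ≤ p. With y = a^p b^p, |xy| = |y| = 2p > p. (The proof also miscomputes xy²z, which would be a^p b^p a^p b^p rather than a^(2p) b^(2p), and it wrongly treats one harmless decomposition as settling the matter — the prover does not get to choose the decomposition.)

Correction: The pumping lemma requires |xy| ≤ p, and the argument must handle every decomposition satisfying |xy| ≤ p, |y| ≥ 1. Since s starts with p a's, any such y consists only of a's, say y = a^k with k ≥ 1. Then xy²z = a^(p+k) b^p has unequal numbers of a's and b's, so xy²z ∉ L — the required contradiction.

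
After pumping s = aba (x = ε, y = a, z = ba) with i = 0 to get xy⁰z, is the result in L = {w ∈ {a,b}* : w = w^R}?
No

xy⁰z = ε · ε · ba = ba.
ba reversed is ab ≠ ba, so it is not a palindrome and is not in L.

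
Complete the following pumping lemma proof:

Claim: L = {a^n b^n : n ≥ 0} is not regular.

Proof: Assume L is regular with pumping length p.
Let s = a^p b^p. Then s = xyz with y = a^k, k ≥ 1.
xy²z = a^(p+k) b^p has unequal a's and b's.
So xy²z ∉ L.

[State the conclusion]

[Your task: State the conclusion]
This contradicts the pumping lemma for regular languages,
which guarantees xy^i z ∈ L for all i ≥ 0.

Since our assumption that L is regular leads to a contradiction,
we conclude that L = {a^n b^n : n ≥ 0} is NOT regular. ∎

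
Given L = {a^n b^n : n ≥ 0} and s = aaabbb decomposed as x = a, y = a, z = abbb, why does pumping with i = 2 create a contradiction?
xy²z = aaaabbb ∉ L

Pumping with i = 2 replaces y = a by y² = aa:
- Original: s = xyz = aaabbb; aaabbb = a^3 b^3 has equal counts (3 = 3), so it is in L
- Pumped: xy²z = a · aa · abbb = aaaabbb
- aaaabbb has 4 a's and 3 b's; 4 ≠ 3, so it is not in L

The pumping lemma would require xy²z ∈ L, so this decomposition yields a contradiction.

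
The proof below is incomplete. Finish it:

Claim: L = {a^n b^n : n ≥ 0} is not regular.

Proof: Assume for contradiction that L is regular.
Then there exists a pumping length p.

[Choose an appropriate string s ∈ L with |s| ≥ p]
s = a^p b^p

This string is in L (has equal a's and b's) and has length 2p ≥ p.
Any decomposition xyz with |xy| ≤ p means y consists only of a's,
so pumping will unbalance the counts.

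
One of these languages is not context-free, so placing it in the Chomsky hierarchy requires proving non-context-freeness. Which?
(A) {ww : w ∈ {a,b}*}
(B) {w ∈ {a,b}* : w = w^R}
(A) {ww : w ∈ {a,b}*}

(A) {ww : w ∈ {a,b}*} requires the CFL pumping lemma.

- {w ∈ {a,b}* : w = w^R} is context-free (but not regular)
  • Can be shown non-regular with the regular pumping lemma
  • After pumping, the string is no longer symmetric

- {ww : w ∈ {a,b}*} is NOT context-free
  • Requires the CFL pumping lemma to prove
  • Even a PDA cannot compare two arbitrary halves symbol by symbol; CFL pumping on a^p b^p a^p b^p fails

The CFL pumping lemma is "stronger" in that it can prove non-membership
in the larger class of context-free languages.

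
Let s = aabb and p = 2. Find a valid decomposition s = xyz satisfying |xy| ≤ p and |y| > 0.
x = '', y = 'a', z = 'abb'

For s = aabb and p = 2, one valid decomposition is:
- x = '' (length 0)
- y = 'a' (length 1)
- z = 'abb' (length 3)

Verification:
- xyz = '' + 'a' + 'abb' = aabb ✓
- |xy| = 1 ≤ 2 ✓
- |y| = 1 > 0 ✓

All pumping lemma constraints are satisfied.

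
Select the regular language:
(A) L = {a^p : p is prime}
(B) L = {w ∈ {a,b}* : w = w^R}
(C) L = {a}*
(C) {a}*

(C) L = {a}* is regular.

This can be recognized by a finite automaton (DFA/NFA).
Regular expressions like {a}* define regular languages.

The other choices are not regular:
- {a^p : p is prime}: After pumping, the length becomes composite
- {w ∈ {a,b}* : w = w^R}: After pumping, the string is no longer symmetric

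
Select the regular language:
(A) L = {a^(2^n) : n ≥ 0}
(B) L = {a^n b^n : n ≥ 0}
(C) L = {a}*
(C) {a}*

(C) L = {a}* is regular.

This can be recognized by a finite automaton (DFA/NFA).
Regular expressions like {a}* define regular languages.

The other choices are not regular:
- {a^n b^n : n ≥ 0}: After pumping, the number of a's and b's become unequal
- {a^(2^n) : n ≥ 0}: After pumping, length is no longer a power of 2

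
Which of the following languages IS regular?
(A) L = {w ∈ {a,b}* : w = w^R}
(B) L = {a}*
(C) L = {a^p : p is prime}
(B) {a}*

(B) L = {a}* is regular.

This can be recognized by a finite automaton (DFA/NFA).
Regular expressions like {a}* define regular languages.

The other choices are not regular:
- {w ∈ {a,b}* : w = w^R}: After pumping, the string is no longer symmetric
- {a^p : p is prime}: After pumping, the length becomes composite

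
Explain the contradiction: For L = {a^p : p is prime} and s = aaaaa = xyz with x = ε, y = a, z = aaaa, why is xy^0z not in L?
xy⁰z = aaaa ∉ L

Pumping with i = 0 replaces y = a by y⁰ = ε:
- Original: s = xyz = aaaaa; aaaaa has length 5, which is prime, so it is in L
- Pumped: xy⁰z = ε · ε · aaaa = aaaa
- aaaa has length 4 = 2 × 2, which is not prime, so it is not in L

The pumping lemma would require xy⁰z ∈ L, so this decomposition yields a contradiction.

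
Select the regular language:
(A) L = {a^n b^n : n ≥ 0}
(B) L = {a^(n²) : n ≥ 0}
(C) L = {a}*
(C) {a}*

(C) L = {a}* is regular.

This can be recognized by a finite automaton (DFA/NFA).
Regular expressions like {a}* define regular languages.

The other choices are not regular:
- {a^(n²) : n ≥ 0}: After pumping, length is no longer a perfect square
- {a^n b^n : n ≥ 0}: After pumping, the number of a's and b's become unequal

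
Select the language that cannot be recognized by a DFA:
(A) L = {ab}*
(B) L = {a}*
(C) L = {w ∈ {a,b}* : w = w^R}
(C) {w ∈ {a,b}* : w = w^R}

(C) L = {w ∈ {a,b}* : w = w^R} is NOT regular.

The pumping lemma can be used to prove this:
After pumping, the string is no longer symmetric

The other languages are regular because they can be recognized by finite automata.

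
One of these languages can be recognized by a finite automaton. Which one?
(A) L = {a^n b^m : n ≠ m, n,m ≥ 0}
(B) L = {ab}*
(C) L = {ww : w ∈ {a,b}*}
(B) {ab}*

(B) L = {ab}* is regular.

This can be recognized by a finite automaton (DFA/NFA).
Regular expressions like {ab}* define regular languages.

The other choices are not regular:
- {a^n b^m : n ≠ m, n,m ≥ 0}: After pumping a's, we can make n = m
- {ww : w ∈ {a,b}*}: After pumping, the two halves no longer match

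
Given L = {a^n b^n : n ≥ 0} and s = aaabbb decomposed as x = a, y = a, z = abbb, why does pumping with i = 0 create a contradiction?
xy⁰z = aabbb ∉ L

Pumping with i = 0 replaces y = a by y⁰ = ε:
- Original: s = xyz = aaabbb; aaabbb = a^3 b^3 has equal counts (3 = 3), so it is in L
- Pumped: xy⁰z = a · ε · abbb = aabbb
- aabbb has 2 a's and 3 b's; 2 ≠ 3, so it is not in L

The pumping lemma would require xy⁰z ∈ L, so this decomposition yields a contradiction.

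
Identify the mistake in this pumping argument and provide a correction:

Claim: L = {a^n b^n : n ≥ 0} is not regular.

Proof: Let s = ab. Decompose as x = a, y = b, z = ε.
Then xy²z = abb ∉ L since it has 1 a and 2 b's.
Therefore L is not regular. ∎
Error: The string s = ab might be shorter than the pumping length p.

Correction: Choose s = a^p b^p to ensure |s| ≥ p. Also, the decomposition is wrong: with |xy| ≤ p, y cannot include b's when s starts with p a's.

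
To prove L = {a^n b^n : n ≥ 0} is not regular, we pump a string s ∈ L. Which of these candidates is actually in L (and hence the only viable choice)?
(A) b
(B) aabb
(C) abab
(B) aabb

The pumping lemma is applied to a string s that lies in L, so first check membership of each option:
- (A) b has 0 a's and 1 b's; 0 ≠ 1, so it is not in L ✗
- (B) aabb = a^2 b^2 has equal counts (2 = 2), so it is in L ✓
- (C) abab has an a after a b, so it is not of the form a^n b^n and is not in L ✗

Only (B) aabb is in L, so it is the only candidate that could play the role of s.
(In a complete proof one picks s in terms of the pumping length p so that |s| ≥ p is guaranteed; a fixed string like aabb illustrates the shape of such an s.)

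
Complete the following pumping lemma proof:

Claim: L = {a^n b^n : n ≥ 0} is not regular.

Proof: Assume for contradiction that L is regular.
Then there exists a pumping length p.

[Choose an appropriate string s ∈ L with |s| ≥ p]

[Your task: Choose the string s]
s = a^p b^p

This string is in L (has equal a's and b's) and has length 2p ≥ p.
Any decomposition xyz with |xy| ≤ p means y consists only of a's,
so pumping will unbalance the counts.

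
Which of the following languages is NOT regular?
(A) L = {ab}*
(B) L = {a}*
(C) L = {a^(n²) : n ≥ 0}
(C) {a^(n²) : n ≥ 0}

(C) L = {a^(n²) : n ≥ 0} is NOT regular.

The pumping lemma can be used to prove this:
After pumping, length is no longer a perfect square

The other languages are regular because they can be recognized by finite automata.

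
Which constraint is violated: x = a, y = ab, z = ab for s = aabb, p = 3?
Violated: xyz = s

The decomposition x = a, y = ab, z = ab for s = aabb with p = 3
violates the constraint: xyz = s

xyz = 'a' + 'ab' + 'ab' = 'aabab' ≠ 'aabb' = s. The decomposition doesn't reconstruct s.

Pumping lemma constraints:
1. xyz = s (decomposition is valid)
2. |xy| ≤ p
3. |y| > 0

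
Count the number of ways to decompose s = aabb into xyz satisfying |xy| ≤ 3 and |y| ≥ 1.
6

For s = 'aabb' with pumping length p = 3:

Constraints: |xy| ≤ 3, |y| > 0

Valid decompositions (|xy| ≤ p, |y| ≥ 1):
  • x='', y='a', z='abb'
  • x='a', y='a', z='bb'
  • x='', y='aa', z='bb'
  • x='aa', y='b', z='b'
  • x='a', y='ab', z='b'
  • x='', y='aab', z='b'

Total count: 6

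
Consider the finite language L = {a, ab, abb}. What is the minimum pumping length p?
p = 4

For a finite language L, the pumping lemma holds vacuously if p > max|s| for s ∈ L.

The longest string in L = {a, ab, abb} has length 3.
If p = 4, then no string s ∈ L has |s| ≥ p, so the condition is vacuously true.

The minimum pumping length is p = 4.

Why no smaller p works: for any p ≤ 3, the longest string s ∈ L has |s| = 3 ≥ p, so it would
have to be pumpable; but pumping up (i = 2, 3, ...) produces ever longer strings, which cannot all lie in the
finite language L. So the pumping property fails for every p ≤ 3.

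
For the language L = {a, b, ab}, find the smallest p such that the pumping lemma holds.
p = 3

For a finite language L, the pumping lemma holds vacuously if p > max|s| for s ∈ L.

The longest string in L = {a, b, ab} has length 2.
If p = 3, then no string s ∈ L has |s| ≥ p, so the condition is vacuously true.

The minimum pumping length is p = 3.

Why no smaller p works: for any p ≤ 2, the longest string s ∈ L has |s| = 2 ≥ p, so it would
have to be pumpable; but pumping up (i = 2, 3, ...) produces ever longer strings, which cannot all lie in the
finite language L. So the pumping property fails for every p ≤ 2.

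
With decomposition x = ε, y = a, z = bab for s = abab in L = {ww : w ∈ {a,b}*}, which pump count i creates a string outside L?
i = 3

xy³z = ε · aaa · bab = aaabab; aaabab has length 6; its halves are aaa and bab, which differ, so it is not in L.
(Other choices also work, e.g. i = 0, 2; only i = 1 is guaranteed to stay in L since xy¹z = s.)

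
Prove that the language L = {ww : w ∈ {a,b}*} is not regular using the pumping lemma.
Assume for contradiction that L is regular, and let p ≥ 1 be the pumping length given by the pumping lemma.
Choose s = a^p b a^p b. Then s ∈ L (take w = a^p b) and |s| = 2p + 2 ≥ p.
By the pumping lemma, s = xyz for some x, y, z with |xy| ≤ p, |y| ≥ 1, and xy^i z ∈ L for every i ≥ 0.
Since |xy| ≤ p and the first p symbols of s are all a's, y = a^k for some k with 1 ≤ k ≤ p.

Take i = 2: t = xy²z = a^(p + k) b a^p b.
Suppose t = uu for some string u. The string t contains exactly two b's and ends in b, so u contains exactly one b and ends in b; hence u = a^j b for some j, and uu = a^j b a^j b. Comparing with t = a^(p + k) b a^p b forces j = p + k (first block) and j = p (second block), which is impossible since k ≥ 1. So t ∉ L.

This contradicts the pumping lemma, which requires xy^i z ∈ L for all i ≥ 0.
Hence L = {ww : w ∈ {a,b}*} is not regular. ∎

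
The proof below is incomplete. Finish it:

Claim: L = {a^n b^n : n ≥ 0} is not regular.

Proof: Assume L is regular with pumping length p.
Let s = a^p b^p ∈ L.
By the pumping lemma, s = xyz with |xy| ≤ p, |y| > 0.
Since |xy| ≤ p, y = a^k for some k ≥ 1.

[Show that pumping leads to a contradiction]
Consider xy²z = a^(p+k) b^p.

Since k ≥ 1, we have p + k > p.
So xy²z has more a's than b's: (p+k) a's vs p b's.
This means xy²z ∉ L because a^n b^n requires equal counts.

This contradicts the pumping lemma which states xy²z ∈ L.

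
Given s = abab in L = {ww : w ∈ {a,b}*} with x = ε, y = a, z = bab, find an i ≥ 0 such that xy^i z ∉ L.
i = 2

xy²z = ε · aa · bab = aabab; aabab has odd length 5, so it cannot be written as ww and is not in L.
(Other choices also work, e.g. i = 0, 3; only i = 1 is guaranteed to stay in L since xy¹z = s.)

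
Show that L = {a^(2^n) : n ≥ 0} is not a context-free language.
Assume for contradiction that L is context-free, and let p ≥ 1 be the pumping length given by the pumping lemma for CFLs.
Choose s = a^(2^p). Then s ∈ L and |s| = 2^p ≥ p.
By the CFL pumping lemma, s = uvxyz for some u, v, x, y, z with |vxy| ≤ p, |vy| ≥ 1, and uv^i xy^i z ∈ L for every i ≥ 0.
All symbols are a's, so only lengths matter: let k = |vy|, with 1 ≤ k ≤ |vxy| ≤ p < 2^p.

Take i = 2: |uv²xy²z| = 2^p + k, and 2^p < 2^p + k < 2^p + 2^p = 2^(p+1).
So the length lies strictly between consecutive powers of two and is not a power of 2; uv²xy²z ∉ L.

This contradicts the CFL pumping lemma, which requires uv^i xy^i z ∈ L for all i ≥ 0.
Hence L = {a^(2^n) : n ≥ 0} is not context-free. ∎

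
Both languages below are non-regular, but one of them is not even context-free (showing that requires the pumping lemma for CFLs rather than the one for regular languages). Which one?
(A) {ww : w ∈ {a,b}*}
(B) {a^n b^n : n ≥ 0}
(A) {ww : w ∈ {a,b}*}

(A) {ww : w ∈ {a,b}*} requires the CFL pumping lemma.

- {a^n b^n : n ≥ 0} is context-free (but not regular)
  • Can be shown non-regular with the regular pumping lemma
  • After pumping, the number of a's and b's become unequal

- {ww : w ∈ {a,b}*} is NOT context-free
  • Requires the CFL pumping lemma to prove
  • Cannot verify equality of two arbitrary substrings

The CFL pumping lemma is "stronger" in that it can prove non-membership
in the larger class of context-free languages.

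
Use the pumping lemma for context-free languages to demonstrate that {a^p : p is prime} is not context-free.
Assume for contradiction that L is context-free, and let p ≥ 1 be the pumping length given by the pumping lemma for CFLs.
Choose a prime q with q ≥ p and let s = a^q. Then s ∈ L and |s| = q ≥ p.
By the CFL pumping lemma, s = uvxyz for some u, v, x, y, z with |vxy| ≤ p, |vy| ≥ 1, and uv^i xy^i z ∈ L for every i ≥ 0.
All symbols are a's, so only lengths matter: let k = |vy|, with 1 ≤ k ≤ p. Then |uv^i xy^i z| = q + (i − 1)k.

Take i = q + 1: the length is q + qk = q(k + 1).
Both factors satisfy q ≥ 2 and k + 1 ≥ 2, so q(k + 1) is composite and uv^(q+1) xy^(q+1) z ∉ L.

This contradicts the CFL pumping lemma, which requires uv^i xy^i z ∈ L for all i ≥ 0.
Hence L = {a^p : p is prime} is not context-free. ∎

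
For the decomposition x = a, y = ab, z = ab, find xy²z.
aababab

Given x = 'a', y = 'ab', z = 'ab' and i = 2:

xy^2z = x + y·y·...·y (2 times) + z
       = 'a' + 'ab'^2 + 'ab'
       = 'a' + 'abab' + 'ab'
       = 'aababab'

The pumped string is 'aababab' with length 7.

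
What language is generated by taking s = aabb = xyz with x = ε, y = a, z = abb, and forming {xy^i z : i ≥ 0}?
{xy^i z : i ≥ 0} = {a^(i+1) b^2 : i ≥ 0} = {abb, aabb, aaabb, ...}

With x = ε, y = a, z = abb: Starting with aabb and pumping the first 'a' (z = abb keeps the second 'a'), we get strings with i+1 a's followed by 2 b's for i = 0, 1, 2, ...; note bb is not produced because z always contributes one a.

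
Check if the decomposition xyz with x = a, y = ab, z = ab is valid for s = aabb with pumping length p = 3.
Violated: xyz = s

The decomposition x = a, y = ab, z = ab for s = aabb with p = 3
violates the constraint: xyz = s

xyz = 'a' + 'ab' + 'ab' = 'aabab' ≠ 'aabb' = s. The decomposition doesn't reconstruct s.

Pumping lemma constraints:
1. xyz = s (decomposition is valid)
2. |xy| ≤ p
3. |y| > 0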